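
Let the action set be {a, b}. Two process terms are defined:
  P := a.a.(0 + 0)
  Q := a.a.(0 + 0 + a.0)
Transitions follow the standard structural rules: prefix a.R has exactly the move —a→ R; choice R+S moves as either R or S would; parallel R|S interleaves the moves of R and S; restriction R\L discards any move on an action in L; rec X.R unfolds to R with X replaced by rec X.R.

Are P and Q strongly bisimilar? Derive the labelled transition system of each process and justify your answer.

not bisimilar

LTS(P): 3 reachable states
  p0 = a.a.(0 + 0) ⊢ =a=> p1
  p1 = a.(0 + 0) ⊢ =a=> p2
  p2 = 0 + 0 ⊢ deadlocked
LTS(Q): 4 reachable states
  q0 = a.a.(0 + 0 + a.0) ⊢ =a=> q1
  q1 = a.(0 + 0 + a.0) ⊢ =a=> q2
  q2 = 0 + 0 + a.0 ⊢ =a=> q3
  q3 = 0 ⊢ deadlocked
Bisimilarity quotient blocks:
  B0 = {p0, q1}
  B1 = {p1, q2}
  B2 = {p2, q3}
  B3 = {q0}
p0 ∈ B0, q0 ∈ B3 → different blocks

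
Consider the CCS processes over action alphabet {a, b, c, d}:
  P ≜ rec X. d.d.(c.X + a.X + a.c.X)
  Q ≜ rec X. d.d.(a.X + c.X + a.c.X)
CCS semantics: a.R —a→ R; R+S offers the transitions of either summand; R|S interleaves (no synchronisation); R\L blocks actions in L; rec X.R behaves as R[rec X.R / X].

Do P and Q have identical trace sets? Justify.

Reachable graph of P (4 states):
  s0 = rec X. d.d.(c.X + a.X + a.c.X) ⊢ —d→ s1
  s1 = d.(c.(rec X. d.d.(c.X + a.X + a.c.X)) + a.(rec X. d.d.(c.X + a.X + a.c.X)) + a.c.(rec X. d.d.(c.X + a.X + a.c.X))) ⊢ —d→ s2
  s2 = c.(rec X. d.d.(c.X + a.X + a.c.X)) + a.(rec X. d.d.(c.X + a.X + a.c.X)) + a.c.(rec X. d.d.(c.X + a.X + a.c.X)) ⊢ —a→ s0, —a→ s3, —c→ s0
  s3 = c.(rec X. d.d.(c.X + a.X + a.c.X)) ⊢ —c→ s0
Reachable graph of Q (4 states):
  t0 = rec X. d.d.(a.X + c.X + a.c.X) ⊢ —d→ t1
  t1 = d.(a.(rec X. d.d.(a.X + c.X + a.c.X)) + c.(rec X. d.d.(a.X + c.X + a.c.X)) + a.c.(rec X. d.d.(a.X + c.X + a.c.X))) ⊢ —d→ t2
  t2 = a.(rec X. d.d.(a.X + c.X + a.c.X)) + c.(rec X. d.d.(a.X + c.X + a.c.X)) + a.c.(rec X. d.d.(a.X + c.X + a.c.X)) ⊢ —a→ t0, —a→ t3, —c→ t0
  t3 = c.(rec X. d.d.(a.X + c.X + a.c.X)) ⊢ —c→ t0
Coarsest stable partition (strong bisimilarity classes):
  B0 = {s0, t0}
  B1 = {s1, t1}
  B2 = {s2, t2}
  B3 = {s3, t3}
s0 ∈ B0, t0 ∈ B0 → same block
Bisimilar ⇒ trace-equivalent.

trace-equivalent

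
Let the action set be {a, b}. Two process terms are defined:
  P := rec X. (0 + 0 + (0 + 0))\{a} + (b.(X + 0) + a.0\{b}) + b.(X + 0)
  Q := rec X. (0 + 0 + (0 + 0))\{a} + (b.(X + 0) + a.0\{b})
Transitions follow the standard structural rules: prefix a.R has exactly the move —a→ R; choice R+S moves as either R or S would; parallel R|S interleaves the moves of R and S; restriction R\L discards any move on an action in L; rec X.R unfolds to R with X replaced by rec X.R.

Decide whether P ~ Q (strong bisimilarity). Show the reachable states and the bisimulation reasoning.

YES

Reachable graph of P (3 states):
  m0 = rec X. (0 + 0 + (0 + 0))\{a} + (b.(X + 0) + a.0\{b}) + b.(X + 0) | ··a··> m1, ··b··> m2
  m1 = 0\{b} | ∅
  m2 = (rec X. (0 + 0 + (0 + 0))\{a} + (b.(X + 0) + a.0\{b}) + b.(X + 0)) + 0 | ··a··> m1, ··b··> m2
Reachable graph of Q (3 states):
  n0 = rec X. (0 + 0 + (0 + 0))\{a} + (b.(X + 0) + a.0\{b}) | ··a··> n1, ··b··> n2
  n1 = 0\{b} | ∅
  n2 = (rec X. (0 + 0 + (0 + 0))\{a} + (b.(X + 0) + a.0\{b})) + 0 | ··a··> n1, ··b··> n2
Coarsest stable partition (strong bisimilarity classes):
  B0 = {m0, m2, n0, n2}
  B1 = {m1, n1}
m0 ∈ B0, n0 ∈ B0 → same block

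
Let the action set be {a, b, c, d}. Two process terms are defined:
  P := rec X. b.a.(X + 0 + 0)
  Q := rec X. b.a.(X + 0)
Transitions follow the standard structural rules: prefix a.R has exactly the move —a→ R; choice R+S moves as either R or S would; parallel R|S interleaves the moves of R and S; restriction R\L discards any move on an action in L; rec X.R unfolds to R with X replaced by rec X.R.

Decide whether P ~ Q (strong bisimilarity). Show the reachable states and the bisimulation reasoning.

Reachable graph of P (3 states):
  m0 = rec X. b.a.(X + 0 + 0) ⊢ —b→ m1
  m1 = a.((rec X. b.a.(X + 0 + 0)) + 0 + 0) ⊢ —a→ m2
  m2 = (rec X. b.a.(X + 0 + 0)) + 0 + 0 ⊢ —b→ m1
Reachable graph of Q (3 states):
  n0 = rec X. b.a.(X + 0) ⊢ —b→ n1
  n1 = a.((rec X. b.a.(X + 0)) + 0) ⊢ —a→ n2
  n2 = (rec X. b.a.(X + 0)) + 0 ⊢ —b→ n1
Partition-refinement fixed point:
  B0 = {m0, m2, n0, n2}
  B1 = {m1, n1}
m0 ∈ B0, n0 ∈ B0 → same block

bisimilar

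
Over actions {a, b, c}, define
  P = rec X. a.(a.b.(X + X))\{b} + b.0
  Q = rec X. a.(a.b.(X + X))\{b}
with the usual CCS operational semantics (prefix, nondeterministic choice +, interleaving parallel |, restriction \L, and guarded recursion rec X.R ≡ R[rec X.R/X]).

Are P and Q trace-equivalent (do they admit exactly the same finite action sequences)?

LTS(P): 4 reachable states
  p0 = rec X. a.(a.b.(X + X))\{b} + b.0 has moves =a=> p1, =b=> p2
  p1 = (a.b.((rec X. a.(a.b.(X + X))\{b} + b.0) + (rec X. a.(a.b.(X + X))\{b} + b.0)))\{b} has moves =a=> p3
  p2 = 0 has moves stopped
  p3 = (b.((rec X. a.(a.b.(X + X))\{b} + b.0) + (rec X. a.(a.b.(X + X))\{b} + b.0)))\{b} has moves stopped
LTS(Q): 3 reachable states
  q0 = rec X. a.(a.b.(X + X))\{b} has moves =a=> q1
  q1 = (a.b.((rec X. a.(a.b.(X + X))\{b}) + (rec X. a.(a.b.(X + X))\{b})))\{b} has moves =a=> q2
  q2 = (b.((rec X. a.(a.b.(X + X))\{b}) + (rec X. a.(a.b.(X + X))\{b})))\{b} has moves stopped
Run σ = ⟨b⟩ on P: start {p0}
  step 1 (b): {p2}
  — P admits the full trace.
Run σ = ⟨b⟩ on Q: start {q0}
  step 1 (b): ∅  — Q cannot continue

NO — witness ⟨b⟩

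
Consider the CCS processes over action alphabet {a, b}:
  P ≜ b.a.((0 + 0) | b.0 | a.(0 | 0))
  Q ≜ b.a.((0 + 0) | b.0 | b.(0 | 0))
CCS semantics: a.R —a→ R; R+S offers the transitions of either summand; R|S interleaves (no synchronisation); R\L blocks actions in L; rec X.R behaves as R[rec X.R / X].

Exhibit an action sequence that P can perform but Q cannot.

LTS(P): 6 reachable states
  m0 = b.a.((0 + 0) | b.0 | a.(0 | 0)) has moves ··b··> m1
  m1 = a.((0 + 0) | b.0 | a.(0 | 0)) has moves ··a··> m2
  m2 = (0 + 0) | b.0 | a.(0 | 0) has moves ··a··> m3, ··b··> m4
  m3 = (0 + 0) | b.0 | (0 | 0) has moves ··b··> m5
  m4 = (0 + 0) | 0 | a.(0 | 0) has moves ··a··> m5
  m5 = (0 + 0) | 0 | (0 | 0) has moves stopped
LTS(Q): 6 reachable states
  n0 = b.a.((0 + 0) | b.0 | b.(0 | 0)) has moves ··b··> n1
  n1 = a.((0 + 0) | b.0 | b.(0 | 0)) has moves ··a··> n2
  n2 = (0 + 0) | b.0 | b.(0 | 0) has moves ··b··> n3, ··b··> n4
  n3 = (0 + 0) | 0 | b.(0 | 0) has moves ··b··> n5
  n4 = (0 + 0) | b.0 | (0 | 0) has moves ··b··> n5
  n5 = (0 + 0) | 0 | (0 | 0) has moves stopped
Run σ = ⟨baa⟩ on P: start {m0}
  step 1 (b): {m1}
  step 2 (a): {m2}
  step 3 (a): {m3}
  P completes σ.
Run σ = ⟨baa⟩ on Q: start {n0}
  step 1 (b): {n1}
  step 2 (a): {n2}
  step 3 (a): ∅ (Q stuck)

baa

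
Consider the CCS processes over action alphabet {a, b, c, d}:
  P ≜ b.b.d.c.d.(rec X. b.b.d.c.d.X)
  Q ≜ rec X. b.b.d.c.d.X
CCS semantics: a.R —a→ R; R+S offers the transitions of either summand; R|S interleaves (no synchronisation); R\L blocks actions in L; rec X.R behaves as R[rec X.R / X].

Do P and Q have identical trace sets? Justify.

LTS(P): 6 reachable states
  s0 = b.b.d.c.d.(rec X. b.b.d.c.d.X) | --b--▸ s1
  s1 = b.d.c.d.(rec X. b.b.d.c.d.X) | --b--▸ s2
  s2 = d.c.d.(rec X. b.b.d.c.d.X) | --d--▸ s3
  s3 = c.d.(rec X. b.b.d.c.d.X) | --c--▸ s4
  s4 = d.(rec X. b.b.d.c.d.X) | --d--▸ s5
  s5 = rec X. b.b.d.c.d.X | --b--▸ s1
LTS(Q): 5 reachable states
  t0 = rec X. b.b.d.c.d.X | --b--▸ t1
  t1 = b.d.c.d.(rec X. b.b.d.c.d.X) | --b--▸ t2
  t2 = d.c.d.(rec X. b.b.d.c.d.X) | --d--▸ t3
  t3 = c.d.(rec X. b.b.d.c.d.X) | --c--▸ t4
  t4 = d.(rec X. b.b.d.c.d.X) | --d--▸ t0
Coarsest stable partition (strong bisimilarity classes):
  B0 = {s0, s5, t0}
  B1 = {s1, t1}
  B2 = {s2, t2}
  B3 = {s3, t3}
  B4 = {s4, t4}
s0 ∈ B0, t0 ∈ B0 → same block
Bisimilar ⇒ trace-equivalent.

traces(P) = traces(Q)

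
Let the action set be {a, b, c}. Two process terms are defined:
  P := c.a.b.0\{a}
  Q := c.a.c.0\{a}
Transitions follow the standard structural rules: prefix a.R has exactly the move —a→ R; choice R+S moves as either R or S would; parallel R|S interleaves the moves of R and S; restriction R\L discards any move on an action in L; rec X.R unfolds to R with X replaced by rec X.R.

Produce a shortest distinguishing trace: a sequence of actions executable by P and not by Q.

cab

LTS(P): 4 reachable states
  p0 = c.a.b.0\{a} :: -c-> p1
  p1 = a.b.0\{a} :: -a-> p2
  p2 = b.0\{a} :: -b-> p3
  p3 = 0\{a} :: deadlocked
LTS(Q): 4 reachable states
  q0 = c.a.c.0\{a} :: -c-> q1
  q1 = a.c.0\{a} :: -a-> q2
  q2 = c.0\{a} :: -c-> q3
  q3 = 0\{a} :: deadlocked
Executing cab from P (initial set {p0}):
  after c @ step 1: {p1}
  after a @ step 2: {p2}
  after b @ step 3: {p3}
  P completes σ.
Executing cab from Q (initial set {q0}):
  after c @ step 1: {q1}
  after a @ step 2: {q2}
  after b @ step 3: ∅  — Q cannot continue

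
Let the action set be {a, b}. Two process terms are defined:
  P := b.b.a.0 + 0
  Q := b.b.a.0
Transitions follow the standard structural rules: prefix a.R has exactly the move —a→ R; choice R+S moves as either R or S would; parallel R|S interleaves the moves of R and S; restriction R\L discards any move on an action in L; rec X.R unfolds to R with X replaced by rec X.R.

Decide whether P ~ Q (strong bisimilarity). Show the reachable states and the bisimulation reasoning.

YES

Reachable graph of P (4 states):
  s0 = b.b.a.0 + 0 | --b--▸ s1
  s1 = b.a.0 | --b--▸ s2
  s2 = a.0 | --a--▸ s3
  s3 = 0 | stopped
Reachable graph of Q (4 states):
  t0 = b.b.a.0 | --b--▸ t1
  t1 = b.a.0 | --b--▸ t2
  t2 = a.0 | --a--▸ t3
  t3 = 0 | stopped
Bisimilarity quotient blocks:
  B0 = {s0, t0}
  B1 = {s1, t1}
  B2 = {s2, t2}
  B3 = {s3, t3}
s0 ∈ B0, t0 ∈ B0 → same block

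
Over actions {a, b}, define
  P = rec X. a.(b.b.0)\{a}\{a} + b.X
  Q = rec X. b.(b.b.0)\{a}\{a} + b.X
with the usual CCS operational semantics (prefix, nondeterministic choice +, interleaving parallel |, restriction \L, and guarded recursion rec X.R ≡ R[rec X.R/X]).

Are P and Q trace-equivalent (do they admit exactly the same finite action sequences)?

LTS(P): 4 reachable states
  u0 = rec X. a.(b.b.0)\{a}\{a} + b.X ⊢ -a-> u1, -b-> u0
  u1 = (b.b.0)\{a}\{a} ⊢ -b-> u2
  u2 = (b.0)\{a}\{a} ⊢ -b-> u3
  u3 = 0\{a}\{a} ⊢ stopped
LTS(Q): 4 reachable states
  v0 = rec X. b.(b.b.0)\{a}\{a} + b.X ⊢ -b-> v0, -b-> v1
  v1 = (b.b.0)\{a}\{a} ⊢ -b-> v2
  v2 = (b.0)\{a}\{a} ⊢ -b-> v3
  v3 = 0\{a}\{a} ⊢ stopped
Trace ⟨a⟩ through P, begin at {u0}:
  [1] a ⇒ {u1}
  P completes σ.
Trace ⟨a⟩ through Q, begin at {v0}:
  [1] a ⇒ ∅ (Q stuck)

NO — witness ⟨a⟩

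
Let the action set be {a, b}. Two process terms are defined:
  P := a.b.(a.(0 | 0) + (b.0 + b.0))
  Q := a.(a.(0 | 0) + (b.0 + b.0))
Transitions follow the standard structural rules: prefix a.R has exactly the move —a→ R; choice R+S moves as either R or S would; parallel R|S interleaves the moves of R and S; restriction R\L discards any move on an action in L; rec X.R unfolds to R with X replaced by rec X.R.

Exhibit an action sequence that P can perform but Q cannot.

aba

LTS(P): 5 reachable states
  u0 = a.b.(a.(0 | 0) + (b.0 + b.0)) → =a=> u1
  u1 = b.(a.(0 | 0) + (b.0 + b.0)) → =b=> u2
  u2 = a.(0 | 0) + (b.0 + b.0) → =a=> u3, =b=> u4
  u3 = 0 | 0 → stopped
  u4 = 0 → stopped
LTS(Q): 4 reachable states
  v0 = a.(a.(0 | 0) + (b.0 + b.0)) → =a=> v1
  v1 = a.(0 | 0) + (b.0 + b.0) → =a=> v2, =b=> v3
  v2 = 0 | 0 → stopped
  v3 = 0 → stopped
Run σ = ⟨aba⟩ on P: start {u0}
  [1] a ⇒ {u1}
  [2] b ⇒ {u2}
  [3] a ⇒ {u3}
  ✓ P
Run σ = ⟨aba⟩ on Q: start {v0}
  [1] a ⇒ {v1}
  [2] b ⇒ {v3}
  [3] a ⇒ ∅  — Q cannot continue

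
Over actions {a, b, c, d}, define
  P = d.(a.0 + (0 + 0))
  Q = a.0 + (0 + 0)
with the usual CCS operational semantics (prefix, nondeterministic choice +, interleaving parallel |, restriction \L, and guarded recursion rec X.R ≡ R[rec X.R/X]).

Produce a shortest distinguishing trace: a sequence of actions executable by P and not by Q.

P's transition system — 3 states:
  s0 = d.(a.0 + (0 + 0)) | =d=> s1
  s1 = a.0 + (0 + 0) | =a=> s2
  s2 = 0 | ·
Q's transition system — 2 states:
  t0 = a.0 + (0 + 0) | =a=> t1
  t1 = 0 | ·
Executing d from P (initial set {s0}):
  step 1 (d): {s1}
  P completes σ.
Executing d from Q (initial set {t0}):
  step 1 (d): ∅ (Q stuck)

d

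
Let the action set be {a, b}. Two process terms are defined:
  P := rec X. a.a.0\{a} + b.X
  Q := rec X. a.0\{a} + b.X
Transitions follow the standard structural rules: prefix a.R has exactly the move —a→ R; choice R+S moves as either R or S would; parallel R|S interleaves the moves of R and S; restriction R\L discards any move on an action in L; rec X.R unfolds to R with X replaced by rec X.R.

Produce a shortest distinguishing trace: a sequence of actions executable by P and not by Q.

P's transition system — 3 states:
  p0 = rec X. a.a.0\{a} + b.X :: ··a··> p1, ··b··> p0
  p1 = a.0\{a} :: ··a··> p2
  p2 = 0\{a} :: ∅
Q's transition system — 2 states:
  q0 = rec X. a.0\{a} + b.X :: ··a··> q1, ··b··> q0
  q1 = 0\{a} :: ∅
Run σ = ⟨aa⟩ on P: start {p0}
  step 1 (a): {p1}
  step 2 (a): {p2}
  ✓ P
Run σ = ⟨aa⟩ on Q: start {q0}
  step 1 (a): {q1}
  step 2 (a): ∅  — Q cannot continue

aa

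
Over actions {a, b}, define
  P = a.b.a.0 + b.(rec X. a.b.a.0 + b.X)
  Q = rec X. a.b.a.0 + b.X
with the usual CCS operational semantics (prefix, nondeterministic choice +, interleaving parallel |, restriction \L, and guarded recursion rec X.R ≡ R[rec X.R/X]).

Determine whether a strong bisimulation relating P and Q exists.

YES

P's transition system — 5 states:
  p0 = a.b.a.0 + b.(rec X. a.b.a.0 + b.X) has moves -a-> p1, -b-> p2
  p1 = b.a.0 has moves -b-> p3
  p2 = rec X. a.b.a.0 + b.X has moves -a-> p1, -b-> p2
  p3 = a.0 has moves -a-> p4
  p4 = 0 has moves ∅
Q's transition system — 4 states:
  q0 = rec X. a.b.a.0 + b.X has moves -a-> q1, -b-> q0
  q1 = b.a.0 has moves -b-> q2
  q2 = a.0 has moves -a-> q3
  q3 = 0 has moves ∅
Coarsest stable partition (strong bisimilarity classes):
  B0 = {p0, p2, q0}
  B1 = {p1, q1}
  B2 = {p3, q2}
  B3 = {p4, q3}
p0 ∈ B0, q0 ∈ B0 → same block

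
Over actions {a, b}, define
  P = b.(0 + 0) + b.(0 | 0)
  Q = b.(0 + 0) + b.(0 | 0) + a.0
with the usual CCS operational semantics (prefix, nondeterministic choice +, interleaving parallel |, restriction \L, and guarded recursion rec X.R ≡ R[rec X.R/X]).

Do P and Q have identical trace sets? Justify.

Reachable graph of P (3 states):
  s0 = b.(0 + 0) + b.(0 | 0) has moves -b-> s1, -b-> s2
  s1 = 0 + 0 has moves deadlocked
  s2 = 0 | 0 has moves deadlocked
Reachable graph of Q (4 states):
  t0 = b.(0 + 0) + b.(0 | 0) + a.0 has moves -a-> t1, -b-> t2, -b-> t3
  t1 = 0 has moves deadlocked
  t2 = 0 + 0 has moves deadlocked
  t3 = 0 | 0 has moves deadlocked
Trace ⟨a⟩ through Q, begin at {t0}:
  after a @ step 1: {t1}
  Q completes σ.
Trace ⟨a⟩ through P, begin at {s0}:
  after a @ step 1: ∅  — P cannot continue

traces(P) ≠ traces(Q) — witness ⟨a⟩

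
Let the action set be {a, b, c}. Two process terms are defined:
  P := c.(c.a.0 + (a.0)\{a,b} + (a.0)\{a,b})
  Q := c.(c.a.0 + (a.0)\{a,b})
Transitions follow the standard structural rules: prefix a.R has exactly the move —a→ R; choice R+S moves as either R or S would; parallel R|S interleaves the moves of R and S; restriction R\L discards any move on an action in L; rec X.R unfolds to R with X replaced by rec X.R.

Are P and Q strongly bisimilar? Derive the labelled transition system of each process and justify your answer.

P's transition system — 4 states:
  s0 = c.(c.a.0 + (a.0)\{a,b} + (a.0)\{a,b}) | ··c··> s1
  s1 = c.a.0 + (a.0)\{a,b} + (a.0)\{a,b} | ··c··> s2
  s2 = a.0 | ··a··> s3
  s3 = 0 | (no moves)
Q's transition system — 4 states:
  t0 = c.(c.a.0 + (a.0)\{a,b}) | ··c··> t1
  t1 = c.a.0 + (a.0)\{a,b} | ··c··> t2
  t2 = a.0 | ··a··> t3
  t3 = 0 | (no moves)
Bisimilarity quotient blocks:
  B0 = {s0, t0}
  B1 = {s1, t1}
  B2 = {s2, t2}
  B3 = {s3, t3}
s0 ∈ B0, t0 ∈ B0 → same block

YES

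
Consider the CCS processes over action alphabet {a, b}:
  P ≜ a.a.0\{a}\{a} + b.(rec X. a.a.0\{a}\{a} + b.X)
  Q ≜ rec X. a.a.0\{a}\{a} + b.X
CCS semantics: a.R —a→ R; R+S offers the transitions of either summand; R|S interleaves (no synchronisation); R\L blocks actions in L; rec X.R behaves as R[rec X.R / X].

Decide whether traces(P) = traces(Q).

LTS(P): 4 reachable states
  u0 = a.a.0\{a}\{a} + b.(rec X. a.a.0\{a}\{a} + b.X) :: ··a··> u1, ··b··> u2
  u1 = a.0\{a}\{a} :: ··a··> u3
  u2 = rec X. a.a.0\{a}\{a} + b.X :: ··a··> u1, ··b··> u2
  u3 = 0\{a}\{a} :: deadlocked
LTS(Q): 3 reachable states
  v0 = rec X. a.a.0\{a}\{a} + b.X :: ··a··> v1, ··b··> v0
  v1 = a.0\{a}\{a} :: ··a··> v2
  v2 = 0\{a}\{a} :: deadlocked
Bisimilarity quotient blocks:
  B0 = {u0, u2, v0}
  B1 = {u1, v1}
  B2 = {u3, v2}
u0 ∈ B0, v0 ∈ B0 → same block
Bisimilar ⇒ trace-equivalent.

trace-equivalent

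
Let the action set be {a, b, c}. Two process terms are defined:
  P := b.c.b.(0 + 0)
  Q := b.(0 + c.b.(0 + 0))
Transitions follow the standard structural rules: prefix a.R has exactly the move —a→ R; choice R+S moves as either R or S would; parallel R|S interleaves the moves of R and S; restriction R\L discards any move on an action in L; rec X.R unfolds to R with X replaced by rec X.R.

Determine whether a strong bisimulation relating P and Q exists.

Reachable graph of P (4 states):
  m0 = b.c.b.(0 + 0) :: =b=> m1
  m1 = c.b.(0 + 0) :: =c=> m2
  m2 = b.(0 + 0) :: =b=> m3
  m3 = 0 + 0 :: ∅
Reachable graph of Q (4 states):
  n0 = b.(0 + c.b.(0 + 0)) :: =b=> n1
  n1 = 0 + c.b.(0 + 0) :: =c=> n2
  n2 = b.(0 + 0) :: =b=> n3
  n3 = 0 + 0 :: ∅
Partition-refinement fixed point:
  B0 = {m0, n0}
  B1 = {m1, n1}
  B2 = {m2, n2}
  B3 = {m3, n3}
m0 ∈ B0, n0 ∈ B0 → same block

bisimilar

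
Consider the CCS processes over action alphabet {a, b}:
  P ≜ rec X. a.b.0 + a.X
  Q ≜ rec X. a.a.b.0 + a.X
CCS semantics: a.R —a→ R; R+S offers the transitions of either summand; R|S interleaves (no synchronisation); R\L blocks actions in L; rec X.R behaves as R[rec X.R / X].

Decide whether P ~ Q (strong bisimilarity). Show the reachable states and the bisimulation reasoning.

Reachable graph of P (3 states):
  s0 = rec X. a.b.0 + a.X has moves ··a··> s0, ··a··> s1
  s1 = b.0 has moves ··b··> s2
  s2 = 0 has moves ·
Reachable graph of Q (4 states):
  t0 = rec X. a.a.b.0 + a.X has moves ··a··> t0, ··a··> t1
  t1 = a.b.0 has moves ··a··> t2
  t2 = b.0 has moves ··b··> t3
  t3 = 0 has moves ·
Coarsest stable partition (strong bisimilarity classes):
  B0 = {s0}
  B1 = {s1, t2}
  B2 = {s2, t3}
  B3 = {t0}
  B4 = {t1}
s0 ∈ B0, t0 ∈ B3 → different blocks

not bisimilar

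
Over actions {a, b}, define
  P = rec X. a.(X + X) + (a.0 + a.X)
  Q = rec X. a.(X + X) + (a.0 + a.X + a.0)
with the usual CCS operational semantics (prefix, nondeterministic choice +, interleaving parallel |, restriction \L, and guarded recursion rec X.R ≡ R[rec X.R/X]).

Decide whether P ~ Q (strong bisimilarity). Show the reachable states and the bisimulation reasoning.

LTS(P): 3 reachable states
  s0 = rec X. a.(X + X) + (a.0 + a.X) | ··a··> s0, ··a··> s1, ··a··> s2
  s1 = (rec X. a.(X + X) + (a.0 + a.X)) + (rec X. a.(X + X) + (a.0 + a.X)) | ··a··> s0, ··a··> s1, ··a··> s2
  s2 = 0 | ·
LTS(Q): 3 reachable states
  t0 = rec X. a.(X + X) + (a.0 + a.X + a.0) | ··a··> t0, ··a··> t1, ··a··> t2
  t1 = (rec X. a.(X + X) + (a.0 + a.X + a.0)) + (rec X. a.(X + X) + (a.0 + a.X + a.0)) | ··a··> t0, ··a··> t1, ··a··> t2
  t2 = 0 | ·
Bisimilarity quotient blocks:
  B0 = {s0, s1, t0, t1}
  B1 = {s2, t2}
s0 ∈ B0, t0 ∈ B0 → same block

P ~ Q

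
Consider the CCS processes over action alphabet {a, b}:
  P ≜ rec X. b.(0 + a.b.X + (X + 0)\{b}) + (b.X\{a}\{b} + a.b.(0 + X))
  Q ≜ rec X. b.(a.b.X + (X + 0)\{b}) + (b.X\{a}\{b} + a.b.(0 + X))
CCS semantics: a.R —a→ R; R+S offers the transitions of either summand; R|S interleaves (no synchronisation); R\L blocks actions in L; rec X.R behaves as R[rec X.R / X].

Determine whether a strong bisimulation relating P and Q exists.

YES

LTS(P): 7 reachable states
  s0 = rec X. b.(0 + a.b.X + (X + 0)\{b}) + (b.X\{a}\{b} + a.b.(0 + X)) ⊢ -a-> s1, -b-> s2, -b-> s3
  s1 = b.(0 + (rec X. b.(0 + a.b.X + (X + 0)\{b}) + (b.X\{a}\{b} + a.b.(0 + X)))) ⊢ -b-> s4
  s2 = (rec X. b.(0 + a.b.X + (X + 0)\{b}) + (b.X\{a}\{b} + a.b.(0 + X)))\{a}\{b} ⊢ stopped
  s3 = 0 + a.b.(rec X. b.(0 + a.b.X + (X + 0)\{b}) + (b.X\{a}\{b} + a.b.(0 + X))) + ((rec X. b.(0 + a.b.X + (X + 0)\{b}) + (b.X\{a}\{b} + a.b.(0 + X))) + 0)\{b} ⊢ -a-> s5, -a-> s6
  s4 = 0 + (rec X. b.(0 + a.b.X + (X + 0)\{b}) + (b.X\{a}\{b} + a.b.(0 + X))) ⊢ -a-> s1, -b-> s2, -b-> s3
  s5 = (b.(0 + (rec X. b.(0 + a.b.X + (X + 0)\{b}) + (b.X\{a}\{b} + a.b.(0 + X)))))\{b} ⊢ stopped
  s6 = b.(rec X. b.(0 + a.b.X + (X + 0)\{b}) + (b.X\{a}\{b} + a.b.(0 + X))) ⊢ -b-> s0
LTS(Q): 7 reachable states
  t0 = rec X. b.(a.b.X + (X + 0)\{b}) + (b.X\{a}\{b} + a.b.(0 + X)) ⊢ -a-> t1, -b-> t2, -b-> t3
  t1 = b.(0 + (rec X. b.(a.b.X + (X + 0)\{b}) + (b.X\{a}\{b} + a.b.(0 + X)))) ⊢ -b-> t4
  t2 = (rec X. b.(a.b.X + (X + 0)\{b}) + (b.X\{a}\{b} + a.b.(0 + X)))\{a}\{b} ⊢ stopped
  t3 = a.b.(rec X. b.(a.b.X + (X + 0)\{b}) + (b.X\{a}\{b} + a.b.(0 + X))) + ((rec X. b.(a.b.X + (X + 0)\{b}) + (b.X\{a}\{b} + a.b.(0 + X))) + 0)\{b} ⊢ -a-> t5, -a-> t6
  t4 = 0 + (rec X. b.(a.b.X + (X + 0)\{b}) + (b.X\{a}\{b} + a.b.(0 + X))) ⊢ -a-> t1, -b-> t2, -b-> t3
  t5 = (b.(0 + (rec X. b.(a.b.X + (X + 0)\{b}) + (b.X\{a}\{b} + a.b.(0 + X)))))\{b} ⊢ stopped
  t6 = b.(rec X. b.(a.b.X + (X + 0)\{b}) + (b.X\{a}\{b} + a.b.(0 + X))) ⊢ -b-> t0
Bisimilarity quotient blocks:
  B0 = {s0, s4, t0, t4}
  B1 = {s1, s6, t1, t6}
  B2 = {s3, t3}
  B3 = {s2, s5, t2, t5}
s0 ∈ B0, t0 ∈ B0 → same block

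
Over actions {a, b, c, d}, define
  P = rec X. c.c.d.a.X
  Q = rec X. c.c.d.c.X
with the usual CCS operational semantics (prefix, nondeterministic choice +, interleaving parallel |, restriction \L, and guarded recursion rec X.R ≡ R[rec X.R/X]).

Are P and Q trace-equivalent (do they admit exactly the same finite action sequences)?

NO — witness ⟨ccda⟩

Reachable graph of P (4 states):
  s0 = rec X. c.c.d.a.X | =c=> s1
  s1 = c.d.a.(rec X. c.c.d.a.X) | =c=> s2
  s2 = d.a.(rec X. c.c.d.a.X) | =d=> s3
  s3 = a.(rec X. c.c.d.a.X) | =a=> s0
Reachable graph of Q (4 states):
  t0 = rec X. c.c.d.c.X | =c=> t1
  t1 = c.d.c.(rec X. c.c.d.c.X) | =c=> t2
  t2 = d.c.(rec X. c.c.d.c.X) | =d=> t3
  t3 = c.(rec X. c.c.d.c.X) | =c=> t0
Trace ⟨ccda⟩ through P, begin at {s0}:
  [1] c ⇒ {s1}
  [2] c ⇒ {s2}
  [3] d ⇒ {s3}
  [4] a ⇒ {s0}
  ✓ P
Trace ⟨ccda⟩ through Q, begin at {t0}:
  [1] c ⇒ {t1}
  [2] c ⇒ {t2}
  [3] d ⇒ {t3}
  [4] a ⇒ no successor for Q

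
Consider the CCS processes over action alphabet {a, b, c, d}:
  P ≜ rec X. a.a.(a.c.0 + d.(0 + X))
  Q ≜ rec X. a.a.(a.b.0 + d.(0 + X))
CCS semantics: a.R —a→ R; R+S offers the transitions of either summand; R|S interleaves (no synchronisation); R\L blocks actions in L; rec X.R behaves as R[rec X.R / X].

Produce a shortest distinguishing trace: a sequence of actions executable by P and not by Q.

aaac

LTS(P): 6 reachable states
  s0 = rec X. a.a.(a.c.0 + d.(0 + X)) ⊢ --a--▸ s1
  s1 = a.(a.c.0 + d.(0 + (rec X. a.a.(a.c.0 + d.(0 + X))))) ⊢ --a--▸ s2
  s2 = a.c.0 + d.(0 + (rec X. a.a.(a.c.0 + d.(0 + X)))) ⊢ --a--▸ s3, --d--▸ s4
  s3 = c.0 ⊢ --c--▸ s5
  s4 = 0 + (rec X. a.a.(a.c.0 + d.(0 + X))) ⊢ --a--▸ s1
  s5 = 0 ⊢ deadlocked
LTS(Q): 6 reachable states
  t0 = rec X. a.a.(a.b.0 + d.(0 + X)) ⊢ --a--▸ t1
  t1 = a.(a.b.0 + d.(0 + (rec X. a.a.(a.b.0 + d.(0 + X))))) ⊢ --a--▸ t2
  t2 = a.b.0 + d.(0 + (rec X. a.a.(a.b.0 + d.(0 + X)))) ⊢ --a--▸ t3, --d--▸ t4
  t3 = b.0 ⊢ --b--▸ t5
  t4 = 0 + (rec X. a.a.(a.b.0 + d.(0 + X))) ⊢ --a--▸ t1
  t5 = 0 ⊢ deadlocked
Run σ = ⟨aaac⟩ on P: start {s0}
  step 1 (a): {s1}
  step 2 (a): {s2}
  step 3 (a): {s3}
  step 4 (c): {s5}
  P completes σ.
Run σ = ⟨aaac⟩ on Q: start {t0}
  step 1 (a): {t1}
  step 2 (a): {t2}
  step 3 (a): {t3}
  step 4 (c): ∅ (Q stuck)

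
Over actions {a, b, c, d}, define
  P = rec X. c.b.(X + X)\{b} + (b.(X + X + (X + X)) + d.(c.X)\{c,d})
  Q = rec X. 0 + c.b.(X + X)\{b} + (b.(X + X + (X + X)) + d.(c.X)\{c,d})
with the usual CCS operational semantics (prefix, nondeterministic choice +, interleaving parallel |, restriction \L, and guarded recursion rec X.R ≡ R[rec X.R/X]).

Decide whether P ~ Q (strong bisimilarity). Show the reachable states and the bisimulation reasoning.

P ~ Q

LTS(P): 7 reachable states
  p0 = rec X. c.b.(X + X)\{b} + (b.(X + X + (X + X)) + d.(c.X)\{c,d}) :: --b--▸ p1, --c--▸ p2, --d--▸ p3
  p1 = (rec X. c.b.(X + X)\{b} + (b.(X + X + (X + X)) + d.(c.X)\{c,d})) + (rec X. c.b.(X + X)\{b} + (b.(X + X + (X + X)) + d.(c.X)\{c,d})) + ((rec X. c.b.(X + X)\{b} + (b.(X + X + (X + X)) + d.(c.X)\{c,d})) + (rec X. c.b.(X + X)\{b} + (b.(X + X + (X + X)) + d.(c.X)\{c,d}))) :: --b--▸ p1, --c--▸ p2, --d--▸ p3
  p2 = b.((rec X. c.b.(X + X)\{b} + (b.(X + X + (X + X)) + d.(c.X)\{c,d})) + (rec X. c.b.(X + X)\{b} + (b.(X + X + (X + X)) + d.(c.X)\{c,d})))\{b} :: --b--▸ p4
  p3 = (c.(rec X. c.b.(X + X)\{b} + (b.(X + X + (X + X)) + d.(c.X)\{c,d})))\{c,d} :: ·
  p4 = ((rec X. c.b.(X + X)\{b} + (b.(X + X + (X + X)) + d.(c.X)\{c,d})) + (rec X. c.b.(X + X)\{b} + (b.(X + X + (X + X)) + d.(c.X)\{c,d})))\{b} :: --c--▸ p5, --d--▸ p6
  p5 = (b.((rec X. c.b.(X + X)\{b} + (b.(X + X + (X + X)) + d.(c.X)\{c,d})) + (rec X. c.b.(X + X)\{b} + (b.(X + X + (X + X)) + d.(c.X)\{c,d})))\{b})\{b} :: ·
  p6 = (c.(rec X. c.b.(X + X)\{b} + (b.(X + X + (X + X)) + d.(c.X)\{c,d})))\{c,d}\{b} :: ·
LTS(Q): 7 reachable states
  q0 = rec X. 0 + c.b.(X + X)\{b} + (b.(X + X + (X + X)) + d.(c.X)\{c,d}) :: --b--▸ q1, --c--▸ q2, --d--▸ q3
  q1 = (rec X. 0 + c.b.(X + X)\{b} + (b.(X + X + (X + X)) + d.(c.X)\{c,d})) + (rec X. 0 + c.b.(X + X)\{b} + (b.(X + X + (X + X)) + d.(c.X)\{c,d})) + ((rec X. 0 + c.b.(X + X)\{b} + (b.(X + X + (X + X)) + d.(c.X)\{c,d})) + (rec X. 0 + c.b.(X + X)\{b} + (b.(X + X + (X + X)) + d.(c.X)\{c,d}))) :: --b--▸ q1, --c--▸ q2, --d--▸ q3
  q2 = b.((rec X. 0 + c.b.(X + X)\{b} + (b.(X + X + (X + X)) + d.(c.X)\{c,d})) + (rec X. 0 + c.b.(X + X)\{b} + (b.(X + X + (X + X)) + d.(c.X)\{c,d})))\{b} :: --b--▸ q4
  q3 = (c.(rec X. 0 + c.b.(X + X)\{b} + (b.(X + X + (X + X)) + d.(c.X)\{c,d})))\{c,d} :: ·
  q4 = ((rec X. 0 + c.b.(X + X)\{b} + (b.(X + X + (X + X)) + d.(c.X)\{c,d})) + (rec X. 0 + c.b.(X + X)\{b} + (b.(X + X + (X + X)) + d.(c.X)\{c,d})))\{b} :: --c--▸ q5, --d--▸ q6
  q5 = (b.((rec X. 0 + c.b.(X + X)\{b} + (b.(X + X + (X + X)) + d.(c.X)\{c,d})) + (rec X. 0 + c.b.(X + X)\{b} + (b.(X + X + (X + X)) + d.(c.X)\{c,d})))\{b})\{b} :: ·
  q6 = (c.(rec X. 0 + c.b.(X + X)\{b} + (b.(X + X + (X + X)) + d.(c.X)\{c,d})))\{c,d}\{b} :: ·
Bisimilarity quotient blocks:
  B0 = {p0, p1, q0, q1}
  B1 = {p2, q2}
  B2 = {p4, q4}
  B3 = {p3, p5, p6, q3, q5, q6}
p0 ∈ B0, q0 ∈ B0 → same block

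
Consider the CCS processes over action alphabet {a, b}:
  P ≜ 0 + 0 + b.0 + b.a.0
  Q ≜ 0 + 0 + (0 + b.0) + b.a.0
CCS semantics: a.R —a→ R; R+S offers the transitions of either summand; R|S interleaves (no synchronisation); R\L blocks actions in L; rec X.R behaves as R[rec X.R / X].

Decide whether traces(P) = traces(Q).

Reachable graph of P (3 states):
  m0 = 0 + 0 + b.0 + b.a.0 → ··b··> m1, ··b··> m2
  m1 = 0 → ·
  m2 = a.0 → ··a··> m1
Reachable graph of Q (3 states):
  n0 = 0 + 0 + (0 + b.0) + b.a.0 → ··b··> n1, ··b··> n2
  n1 = 0 → ·
  n2 = a.0 → ··a··> n1
Partition-refinement fixed point:
  B0 = {m0, n0}
  B1 = {m2, n2}
  B2 = {m1, n1}
m0 ∈ B0, n0 ∈ B0 → same block
Bisimilar ⇒ trace-equivalent.

YES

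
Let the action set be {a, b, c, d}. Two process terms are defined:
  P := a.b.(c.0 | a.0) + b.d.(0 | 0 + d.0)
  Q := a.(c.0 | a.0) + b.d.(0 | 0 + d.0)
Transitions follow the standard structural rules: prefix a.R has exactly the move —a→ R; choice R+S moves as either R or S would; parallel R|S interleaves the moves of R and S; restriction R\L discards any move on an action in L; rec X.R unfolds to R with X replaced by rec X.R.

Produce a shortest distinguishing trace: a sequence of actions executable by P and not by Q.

LTS(P): 9 reachable states
  m0 = a.b.(c.0 | a.0) + b.d.(0 | 0 + d.0) ⊢ ··a··> m1, ··b··> m2
  m1 = b.(c.0 | a.0) ⊢ ··b··> m3
  m2 = d.(0 | 0 + d.0) ⊢ ··d··> m4
  m3 = c.0 | a.0 ⊢ ··a··> m5, ··c··> m6
  m4 = 0 | 0 + d.0 ⊢ ··d··> m7
  m5 = c.0 | 0 ⊢ ··c··> m8
  m6 = 0 | a.0 ⊢ ··a··> m8
  m7 = 0 ⊢ ∅
  m8 = 0 | 0 ⊢ ∅
LTS(Q): 8 reachable states
  n0 = a.(c.0 | a.0) + b.d.(0 | 0 + d.0) ⊢ ··a··> n1, ··b··> n2
  n1 = c.0 | a.0 ⊢ ··a··> n3, ··c··> n4
  n2 = d.(0 | 0 + d.0) ⊢ ··d··> n5
  n3 = c.0 | 0 ⊢ ··c··> n6
  n4 = 0 | a.0 ⊢ ··a··> n6
  n5 = 0 | 0 + d.0 ⊢ ··d··> n7
  n6 = 0 | 0 ⊢ ∅
  n7 = 0 ⊢ ∅
Run σ = ⟨ab⟩ on P: start {m0}
  step 1 (a): {m1}
  step 2 (b): {m3}
  ✓ P
Run σ = ⟨ab⟩ on Q: start {n0}
  step 1 (a): {n1}
  step 2 (b): no successor for Q

ab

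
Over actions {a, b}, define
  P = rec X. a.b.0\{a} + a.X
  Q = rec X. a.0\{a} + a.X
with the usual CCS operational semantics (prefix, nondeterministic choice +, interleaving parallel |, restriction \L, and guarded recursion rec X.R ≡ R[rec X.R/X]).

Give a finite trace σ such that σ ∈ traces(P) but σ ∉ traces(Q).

ab

Reachable graph of P (3 states):
  p0 = rec X. a.b.0\{a} + a.X :: —a→ p0, —a→ p1
  p1 = b.0\{a} :: —b→ p2
  p2 = 0\{a} :: ·
Reachable graph of Q (2 states):
  q0 = rec X. a.0\{a} + a.X :: —a→ q0, —a→ q1
  q1 = 0\{a} :: ·
Trace ⟨ab⟩ through P, begin at {p0}:
  after a @ step 1: {p0, p1}
  after b @ step 2: {p2}
  P completes σ.
Trace ⟨ab⟩ through Q, begin at {q0}:
  after a @ step 1: {q0, q1}
  after b @ step 2: ∅  — Q cannot continue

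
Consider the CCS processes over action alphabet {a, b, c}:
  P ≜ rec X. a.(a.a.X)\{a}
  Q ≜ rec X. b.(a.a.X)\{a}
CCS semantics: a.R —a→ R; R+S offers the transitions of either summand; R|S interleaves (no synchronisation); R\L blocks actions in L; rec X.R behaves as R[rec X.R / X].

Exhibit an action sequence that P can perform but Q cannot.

a

P's transition system — 2 states:
  u0 = rec X. a.(a.a.X)\{a} → --a--▸ u1
  u1 = (a.a.(rec X. a.(a.a.X)\{a}))\{a} → ∅
Q's transition system — 2 states:
  v0 = rec X. b.(a.a.X)\{a} → --b--▸ v1
  v1 = (a.a.(rec X. b.(a.a.X)\{a}))\{a} → ∅
Run σ = ⟨a⟩ on P: start {u0}
  step 1 (a): {u1}
  ✓ P
Run σ = ⟨a⟩ on Q: start {v0}
  step 1 (a): ∅ (Q stuck)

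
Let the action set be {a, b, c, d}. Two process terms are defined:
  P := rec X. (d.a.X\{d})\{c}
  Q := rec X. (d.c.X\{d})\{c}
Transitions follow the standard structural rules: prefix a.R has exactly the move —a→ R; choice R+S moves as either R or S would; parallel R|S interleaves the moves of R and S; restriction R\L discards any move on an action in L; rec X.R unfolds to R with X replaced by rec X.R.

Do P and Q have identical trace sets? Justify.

LTS(P): 3 reachable states
  m0 = rec X. (d.a.X\{d})\{c} :: ··d··> m1
  m1 = (a.(rec X. (d.a.X\{d})\{c})\{d})\{c} :: ··a··> m2
  m2 = (rec X. (d.a.X\{d})\{c})\{d}\{c} :: stopped
LTS(Q): 2 reachable states
  n0 = rec X. (d.c.X\{d})\{c} :: ··d··> n1
  n1 = (c.(rec X. (d.c.X\{d})\{c})\{d})\{c} :: stopped
Run σ = ⟨da⟩ on P: start {m0}
  step 1 (d): {m1}
  step 2 (a): {m2}
  — P admits the full trace.
Run σ = ⟨da⟩ on Q: start {n0}
  step 1 (d): {n1}
  step 2 (a): ∅ (Q stuck)

NO — witness ⟨da⟩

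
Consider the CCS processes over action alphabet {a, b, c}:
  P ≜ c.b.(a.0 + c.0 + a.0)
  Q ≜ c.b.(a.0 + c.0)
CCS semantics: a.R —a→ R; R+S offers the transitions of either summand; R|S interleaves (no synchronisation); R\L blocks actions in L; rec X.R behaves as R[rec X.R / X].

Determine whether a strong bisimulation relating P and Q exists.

Reachable graph of P (4 states):
  m0 = c.b.(a.0 + c.0 + a.0) → =c=> m1
  m1 = b.(a.0 + c.0 + a.0) → =b=> m2
  m2 = a.0 + c.0 + a.0 → =a=> m3, =c=> m3
  m3 = 0 → stopped
Reachable graph of Q (4 states):
  n0 = c.b.(a.0 + c.0) → =c=> n1
  n1 = b.(a.0 + c.0) → =b=> n2
  n2 = a.0 + c.0 → =a=> n3, =c=> n3
  n3 = 0 → stopped
Bisimilarity quotient blocks:
  B0 = {m0, n0}
  B1 = {m1, n1}
  B2 = {m2, n2}
  B3 = {m3, n3}
m0 ∈ B0, n0 ∈ B0 → same block

bisimilar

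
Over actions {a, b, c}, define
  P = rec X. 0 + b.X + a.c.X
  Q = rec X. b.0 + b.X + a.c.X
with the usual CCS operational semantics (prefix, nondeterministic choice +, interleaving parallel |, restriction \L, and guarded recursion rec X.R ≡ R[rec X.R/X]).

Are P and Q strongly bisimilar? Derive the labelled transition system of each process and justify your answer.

LTS(P): 2 reachable states
  s0 = rec X. 0 + b.X + a.c.X ⊢ =a=> s1, =b=> s0
  s1 = c.(rec X. 0 + b.X + a.c.X) ⊢ =c=> s0
LTS(Q): 3 reachable states
  t0 = rec X. b.0 + b.X + a.c.X ⊢ =a=> t1, =b=> t0, =b=> t2
  t1 = c.(rec X. b.0 + b.X + a.c.X) ⊢ =c=> t0
  t2 = 0 ⊢ (no moves)
Bisimilarity quotient blocks:
  B0 = {s0}
  B1 = {s1}
  B2 = {t0}
  B3 = {t1}
  B4 = {t2}
s0 ∈ B0, t0 ∈ B2 → different blocks

P ≁ Q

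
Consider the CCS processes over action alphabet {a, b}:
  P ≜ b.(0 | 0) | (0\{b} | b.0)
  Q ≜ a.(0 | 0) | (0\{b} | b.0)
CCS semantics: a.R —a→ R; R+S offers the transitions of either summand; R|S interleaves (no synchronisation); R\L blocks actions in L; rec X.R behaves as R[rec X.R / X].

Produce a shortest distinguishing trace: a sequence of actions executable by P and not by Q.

LTS(P): 4 reachable states
  p0 = b.(0 | 0) | (0\{b} | b.0) → ··b··> p1, ··b··> p2
  p1 = 0 | 0 | (0\{b} | b.0) → ··b··> p3
  p2 = b.(0 | 0) | (0\{b} | 0) → ··b··> p3
  p3 = 0 | 0 | (0\{b} | 0) → ·
LTS(Q): 4 reachable states
  q0 = a.(0 | 0) | (0\{b} | b.0) → ··a··> q1, ··b··> q2
  q1 = 0 | 0 | (0\{b} | b.0) → ··b··> q3
  q2 = a.(0 | 0) | (0\{b} | 0) → ··a··> q3
  q3 = 0 | 0 | (0\{b} | 0) → ·
Trace ⟨bb⟩ through P, begin at {p0}:
  step 1 (b): {p1, p2}
  step 2 (b): {p3}
  P completes σ.
Trace ⟨bb⟩ through Q, begin at {q0}:
  step 1 (b): {q2}
  step 2 (b): ∅ (Q stuck)

bb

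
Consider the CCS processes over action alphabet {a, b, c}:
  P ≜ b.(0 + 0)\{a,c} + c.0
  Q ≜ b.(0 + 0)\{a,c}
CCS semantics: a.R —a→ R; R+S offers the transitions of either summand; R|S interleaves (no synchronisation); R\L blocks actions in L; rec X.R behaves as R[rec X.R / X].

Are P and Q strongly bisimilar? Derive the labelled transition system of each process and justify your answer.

P's transition system — 3 states:
  u0 = b.(0 + 0)\{a,c} + c.0 ⊢ —b→ u1, —c→ u2
  u1 = (0 + 0)\{a,c} ⊢ stopped
  u2 = 0 ⊢ stopped
Q's transition system — 2 states:
  v0 = b.(0 + 0)\{a,c} ⊢ —b→ v1
  v1 = (0 + 0)\{a,c} ⊢ stopped
Bisimilarity quotient blocks:
  B0 = {u0}
  B1 = {u1, u2, v1}
  B2 = {v0}
u0 ∈ B0, v0 ∈ B2 → different blocks

P ≁ Q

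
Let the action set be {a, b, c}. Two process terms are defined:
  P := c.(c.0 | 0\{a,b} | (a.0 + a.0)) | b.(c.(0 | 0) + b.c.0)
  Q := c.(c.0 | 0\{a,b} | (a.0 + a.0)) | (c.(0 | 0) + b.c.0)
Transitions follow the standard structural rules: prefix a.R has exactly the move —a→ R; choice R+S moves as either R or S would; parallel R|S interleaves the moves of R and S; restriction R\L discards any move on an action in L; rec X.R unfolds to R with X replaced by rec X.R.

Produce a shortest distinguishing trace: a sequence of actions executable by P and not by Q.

bb

Reachable graph of P (25 states):
  u0 = c.(c.0 | 0\{a,b} | (a.0 + a.0)) | b.(c.(0 | 0) + b.c.0) has moves --b--▸ u1, --c--▸ u2
  u1 = c.(c.0 | 0\{a,b} | (a.0 + a.0)) | (c.(0 | 0) + b.c.0) has moves --b--▸ u3, --c--▸ u4, --c--▸ u5
  u2 = c.0 | 0\{a,b} | (a.0 + a.0) | b.(c.(0 | 0) + b.c.0) has moves --a--▸ u6, --b--▸ u5, --c--▸ u7
  u3 = c.(c.0 | 0\{a,b} | (a.0 + a.0)) | c.0 has moves --c--▸ u8, --c--▸ u9
  u4 = c.(c.0 | 0\{a,b} | (a.0 + a.0)) | (0 | 0) has moves --c--▸ u10
  u5 = c.0 | 0\{a,b} | (a.0 + a.0) | (c.(0 | 0) + b.c.0) has moves --a--▸ u11, --b--▸ u9, --c--▸ u10, --c--▸ u12
  u6 = c.0 | 0\{a,b} | 0 | b.(c.(0 | 0) + b.c.0) has moves --b--▸ u11, --c--▸ u13
  u7 = 0 | 0\{a,b} | (a.0 + a.0) | b.(c.(0 | 0) + b.c.0) has moves --a--▸ u13, --b--▸ u12
  u8 = c.(c.0 | 0\{a,b} | (a.0 + a.0)) | 0 has moves --c--▸ u14
  u9 = c.0 | 0\{a,b} | (a.0 + a.0) | c.0 has moves --a--▸ u15, --c--▸ u14, --c--▸ u16
  u10 = c.0 | 0\{a,b} | (a.0 + a.0) | (0 | 0) has moves --a--▸ u17, --c--▸ u18
  u11 = c.0 | 0\{a,b} | 0 | (c.(0 | 0) + b.c.0) has moves --b--▸ u15, --c--▸ u17, --c--▸ u19
  u12 = 0 | 0\{a,b} | (a.0 + a.0) | (c.(0 | 0) + b.c.0) has moves --a--▸ u19, --b--▸ u16, --c--▸ u18
  u13 = 0 | 0\{a,b} | 0 | b.(c.(0 | 0) + b.c.0) has moves --b--▸ u19
  u14 = c.0 | 0\{a,b} | (a.0 + a.0) | 0 has moves --a--▸ u20, --c--▸ u21
  u15 = c.0 | 0\{a,b} | 0 | c.0 has moves --c--▸ u20, --c--▸ u22
  u16 = 0 | 0\{a,b} | (a.0 + a.0) | c.0 has moves --a--▸ u22, --c--▸ u21
  u17 = c.0 | 0\{a,b} | 0 | (0 | 0) has moves --c--▸ u23
  u18 = 0 | 0\{a,b} | (a.0 + a.0) | (0 | 0) has moves --a--▸ u23
  u19 = 0 | 0\{a,b} | 0 | (c.(0 | 0) + b.c.0) has moves --b--▸ u22, --c--▸ u23
  u20 = c.0 | 0\{a,b} | 0 | 0 has moves --c--▸ u24
  u21 = 0 | 0\{a,b} | (a.0 + a.0) | 0 has moves --a--▸ u24
  u22 = 0 | 0\{a,b} | 0 | c.0 has moves --c--▸ u24
  u23 = 0 | 0\{a,b} | 0 | (0 | 0) has moves ·
  u24 = 0 | 0\{a,b} | 0 | 0 has moves ·
Reachable graph of Q (20 states):
  v0 = c.(c.0 | 0\{a,b} | (a.0 + a.0)) | (c.(0 | 0) + b.c.0) has moves --b--▸ v1, --c--▸ v2, --c--▸ v3
  v1 = c.(c.0 | 0\{a,b} | (a.0 + a.0)) | c.0 has moves --c--▸ v4, --c--▸ v5
  v2 = c.(c.0 | 0\{a,b} | (a.0 + a.0)) | (0 | 0) has moves --c--▸ v6
  v3 = c.0 | 0\{a,b} | (a.0 + a.0) | (c.(0 | 0) + b.c.0) has moves --a--▸ v7, --b--▸ v5, --c--▸ v6, --c--▸ v8
  v4 = c.(c.0 | 0\{a,b} | (a.0 + a.0)) | 0 has moves --c--▸ v9
  v5 = c.0 | 0\{a,b} | (a.0 + a.0) | c.0 has moves --a--▸ v10, --c--▸ v11, --c--▸ v9
  v6 = c.0 | 0\{a,b} | (a.0 + a.0) | (0 | 0) has moves --a--▸ v12, --c--▸ v13
  v7 = c.0 | 0\{a,b} | 0 | (c.(0 | 0) + b.c.0) has moves --b--▸ v10, --c--▸ v12, --c--▸ v14
  v8 = 0 | 0\{a,b} | (a.0 + a.0) | (c.(0 | 0) + b.c.0) has moves --a--▸ v14, --b--▸ v11, --c--▸ v13
  v9 = c.0 | 0\{a,b} | (a.0 + a.0) | 0 has moves --a--▸ v15, --c--▸ v16
  v10 = c.0 | 0\{a,b} | 0 | c.0 has moves --c--▸ v15, --c--▸ v17
  v11 = 0 | 0\{a,b} | (a.0 + a.0) | c.0 has moves --a--▸ v17, --c--▸ v16
  v12 = c.0 | 0\{a,b} | 0 | (0 | 0) has moves --c--▸ v18
  v13 = 0 | 0\{a,b} | (a.0 + a.0) | (0 | 0) has moves --a--▸ v18
  v14 = 0 | 0\{a,b} | 0 | (c.(0 | 0) + b.c.0) has moves --b--▸ v17, --c--▸ v18
  v15 = c.0 | 0\{a,b} | 0 | 0 has moves --c--▸ v19
  v16 = 0 | 0\{a,b} | (a.0 + a.0) | 0 has moves --a--▸ v19
  v17 = 0 | 0\{a,b} | 0 | c.0 has moves --c--▸ v19
  v18 = 0 | 0\{a,b} | 0 | (0 | 0) has moves ·
  v19 = 0 | 0\{a,b} | 0 | 0 has moves ·
Run σ = ⟨bb⟩ on P: start {u0}
  [1] b ⇒ {u1}
  [2] b ⇒ {u3}
  ✓ P
Run σ = ⟨bb⟩ on Q: start {v0}
  [1] b ⇒ {v1}
  [2] b ⇒ ∅ (Q stuck)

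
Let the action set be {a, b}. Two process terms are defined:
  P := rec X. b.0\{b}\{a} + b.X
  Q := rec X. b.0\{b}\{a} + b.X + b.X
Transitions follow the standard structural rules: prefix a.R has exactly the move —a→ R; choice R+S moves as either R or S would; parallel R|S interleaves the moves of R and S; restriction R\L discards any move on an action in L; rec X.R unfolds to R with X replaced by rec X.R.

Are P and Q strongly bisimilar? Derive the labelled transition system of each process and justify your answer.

bisimilar

LTS(P): 2 reachable states
  s0 = rec X. b.0\{b}\{a} + b.X → ··b··> s0, ··b··> s1
  s1 = 0\{b}\{a} → stopped
LTS(Q): 2 reachable states
  t0 = rec X. b.0\{b}\{a} + b.X + b.X → ··b··> t0, ··b··> t1
  t1 = 0\{b}\{a} → stopped
Coarsest stable partition (strong bisimilarity classes):
  B0 = {s0, t0}
  B1 = {s1, t1}
s0 ∈ B0, t0 ∈ B0 → same block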